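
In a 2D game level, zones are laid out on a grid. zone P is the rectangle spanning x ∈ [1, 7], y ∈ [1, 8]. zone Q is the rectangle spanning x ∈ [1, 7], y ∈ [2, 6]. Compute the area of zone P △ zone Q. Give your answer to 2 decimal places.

|zone P∩zone Q|: x∈[1,7], y∈[2,6] → 6·4 = 24.
|zone P △ zone Q| = |zone P| + |zone Q| − 2·|zone P∩zone Q| = 42 + 24 − 48 = 18.00.

18.00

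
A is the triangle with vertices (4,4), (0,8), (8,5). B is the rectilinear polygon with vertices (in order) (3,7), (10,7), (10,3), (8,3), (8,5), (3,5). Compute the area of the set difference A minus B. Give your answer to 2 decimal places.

5.31

|A| = 10, |A∩B| = 4.6875.
|A ∖ B| = |A| − |A∩B| = 10 − 4.6875 = 5.31.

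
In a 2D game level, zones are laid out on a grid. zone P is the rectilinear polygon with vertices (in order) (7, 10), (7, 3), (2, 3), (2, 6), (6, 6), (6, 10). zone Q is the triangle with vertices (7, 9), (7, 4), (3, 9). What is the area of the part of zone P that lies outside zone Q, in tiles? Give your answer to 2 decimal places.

|zone P| = 19, |zone P∩zone Q| = 4.6.
|zone P ∖ zone Q| = |zone P| − |zone P∩zone Q| = 19 − 4.6 = 14.40.

14.40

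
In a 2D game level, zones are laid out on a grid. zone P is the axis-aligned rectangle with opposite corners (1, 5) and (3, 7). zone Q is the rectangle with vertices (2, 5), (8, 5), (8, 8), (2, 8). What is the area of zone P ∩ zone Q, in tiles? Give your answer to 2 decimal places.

|zone P∩zone Q|: x∈[2,3], y∈[5,7] → 1·2 = 2.

2.00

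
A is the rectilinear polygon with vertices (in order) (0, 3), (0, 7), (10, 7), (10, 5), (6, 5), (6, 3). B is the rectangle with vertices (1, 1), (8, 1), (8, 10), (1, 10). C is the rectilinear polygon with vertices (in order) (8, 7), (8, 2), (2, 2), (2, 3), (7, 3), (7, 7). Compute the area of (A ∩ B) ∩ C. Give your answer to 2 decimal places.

2.00

|A ∩ B| = 24.
|(A ∩ B) ∩ C| = 2.00.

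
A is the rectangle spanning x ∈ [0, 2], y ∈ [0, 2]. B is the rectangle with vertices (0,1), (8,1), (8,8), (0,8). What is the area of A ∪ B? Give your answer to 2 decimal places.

By inclusion–exclusion:
Individual areas: |A| = 4, |B| = 56.
|A∩B|: x∈[0,2], y∈[1,2] → 2·1 = 2.
|A ∪ B| = 60 − 2 = 58.00.

58.00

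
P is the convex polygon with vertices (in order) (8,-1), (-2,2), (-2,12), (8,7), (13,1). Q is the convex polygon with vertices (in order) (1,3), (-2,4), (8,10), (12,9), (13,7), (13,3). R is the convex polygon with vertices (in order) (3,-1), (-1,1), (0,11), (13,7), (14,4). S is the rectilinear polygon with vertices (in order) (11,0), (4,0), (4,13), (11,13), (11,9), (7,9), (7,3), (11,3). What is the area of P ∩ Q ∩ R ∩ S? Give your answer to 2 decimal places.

14.86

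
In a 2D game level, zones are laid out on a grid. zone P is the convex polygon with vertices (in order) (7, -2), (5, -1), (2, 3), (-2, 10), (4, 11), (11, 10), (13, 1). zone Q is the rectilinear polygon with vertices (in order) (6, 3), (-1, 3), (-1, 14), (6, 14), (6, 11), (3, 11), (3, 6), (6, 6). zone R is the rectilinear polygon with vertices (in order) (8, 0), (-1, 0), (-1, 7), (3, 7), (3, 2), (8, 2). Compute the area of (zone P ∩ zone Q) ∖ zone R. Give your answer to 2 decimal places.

|zone P ∩ zone Q| = 31.125.
|(zone P ∩ zone Q) ∩ zone R| = 8.5714.
|(zone P ∩ zone Q) ∖ zone R| = 31.125 − 8.5714 = 22.55.

22.55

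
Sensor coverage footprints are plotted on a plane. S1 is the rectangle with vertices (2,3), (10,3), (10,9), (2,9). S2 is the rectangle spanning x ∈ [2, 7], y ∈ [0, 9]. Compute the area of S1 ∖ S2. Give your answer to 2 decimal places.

|S1∩S2|: x∈[2,7], y∈[3,9] → 5·6 = 30.
|S1| = 48.
|S1 ∖ S2| = |S1| − |S1∩S2| = 48 − 30 = 18.00.

18.00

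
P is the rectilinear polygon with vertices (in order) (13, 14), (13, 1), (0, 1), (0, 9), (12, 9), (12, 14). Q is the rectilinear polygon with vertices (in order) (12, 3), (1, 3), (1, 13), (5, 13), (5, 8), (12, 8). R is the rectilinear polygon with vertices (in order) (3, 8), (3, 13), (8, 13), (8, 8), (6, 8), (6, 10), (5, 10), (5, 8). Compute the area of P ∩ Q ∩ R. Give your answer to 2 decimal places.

2.00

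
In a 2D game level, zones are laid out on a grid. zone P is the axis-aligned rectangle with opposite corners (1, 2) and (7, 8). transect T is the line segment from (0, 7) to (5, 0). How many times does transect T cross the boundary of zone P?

The segment meets the boundary at (1,5.6), (3.571,2).

2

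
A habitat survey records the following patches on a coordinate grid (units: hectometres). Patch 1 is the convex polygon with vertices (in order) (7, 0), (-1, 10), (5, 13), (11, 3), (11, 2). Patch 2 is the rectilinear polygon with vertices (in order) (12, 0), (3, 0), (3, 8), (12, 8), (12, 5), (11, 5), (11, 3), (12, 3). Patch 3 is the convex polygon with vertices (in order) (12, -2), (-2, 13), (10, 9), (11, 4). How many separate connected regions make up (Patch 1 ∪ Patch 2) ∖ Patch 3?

4

(Patch 1 ∪ Patch 2) ∖ Patch 3 splits into 4 disjoint pieces (area 35.2189, area 5.3083, area 4.6, area 1.75).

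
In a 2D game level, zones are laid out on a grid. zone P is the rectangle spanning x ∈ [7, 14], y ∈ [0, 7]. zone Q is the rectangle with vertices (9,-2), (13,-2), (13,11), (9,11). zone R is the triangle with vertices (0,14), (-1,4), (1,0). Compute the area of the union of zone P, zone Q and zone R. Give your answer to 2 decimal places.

85.00

By inclusion–exclusion:
Individual areas: |zone P| = 49, |zone Q| = 52, |zone R| = 12.
|zone P∩zone Q|: x∈[9,13], y∈[0,7] → 4·7 = 28.
|zone P∩zone R| = 0.
|zone Q∩zone R| = 0.
|zone P∩zone Q∩zone R| = 0.
|zone P ∪ zone Q ∪ zone R| = 113 − 28 + 0 = 85.00.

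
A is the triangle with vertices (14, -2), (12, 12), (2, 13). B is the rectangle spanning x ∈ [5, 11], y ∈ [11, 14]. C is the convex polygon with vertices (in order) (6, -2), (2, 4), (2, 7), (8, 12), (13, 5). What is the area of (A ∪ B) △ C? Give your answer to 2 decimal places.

|A ∪ B| = 78.6.
|(A ∪ B) ∩ C| = 33.4178.
|(A ∪ B) △ C| = 78.6 + 85 − 66.8356 = 96.76.

96.76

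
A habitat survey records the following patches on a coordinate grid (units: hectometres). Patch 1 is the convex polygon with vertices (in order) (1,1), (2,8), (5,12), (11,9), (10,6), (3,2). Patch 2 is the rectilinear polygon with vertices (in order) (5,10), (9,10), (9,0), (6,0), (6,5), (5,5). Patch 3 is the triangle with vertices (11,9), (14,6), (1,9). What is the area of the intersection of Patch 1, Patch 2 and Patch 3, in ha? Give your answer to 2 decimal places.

The intersection is the polygon with vertices (5,9), (9,9), (9,7.154), (5,8.077).
By the shoelace formula its area is 5.54.

5.54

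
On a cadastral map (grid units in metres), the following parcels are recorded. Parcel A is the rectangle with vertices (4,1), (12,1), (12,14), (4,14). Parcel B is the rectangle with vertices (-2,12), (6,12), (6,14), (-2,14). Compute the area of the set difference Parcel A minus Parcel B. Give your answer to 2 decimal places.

|Parcel A∩Parcel B|: x∈[4,6], y∈[12,14] → 2·2 = 4.
|Parcel A| = 104.
|Parcel A ∖ Parcel B| = |Parcel A| − |Parcel A∩Parcel B| = 104 − 4 = 100.00.

100.00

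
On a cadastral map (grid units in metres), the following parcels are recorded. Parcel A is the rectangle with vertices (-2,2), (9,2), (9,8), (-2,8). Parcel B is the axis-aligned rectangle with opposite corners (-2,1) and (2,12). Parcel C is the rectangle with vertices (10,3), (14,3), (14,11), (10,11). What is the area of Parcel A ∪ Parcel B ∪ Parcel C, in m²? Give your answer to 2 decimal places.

By inclusion–exclusion:
Individual areas: |Parcel A| = 66, |Parcel B| = 44, |Parcel C| = 32.
|Parcel A∩Parcel B|: x∈[-2,2], y∈[2,8] → 4·6 = 24.
|Parcel A∩Parcel C| = 0 (no overlap).
|Parcel B∩Parcel C| = 0 (no overlap).
|Parcel A∩Parcel B∩Parcel C| = 0.
|Parcel A ∪ Parcel B ∪ Parcel C| = 142 − 24 + 0 = 118.00.

118.00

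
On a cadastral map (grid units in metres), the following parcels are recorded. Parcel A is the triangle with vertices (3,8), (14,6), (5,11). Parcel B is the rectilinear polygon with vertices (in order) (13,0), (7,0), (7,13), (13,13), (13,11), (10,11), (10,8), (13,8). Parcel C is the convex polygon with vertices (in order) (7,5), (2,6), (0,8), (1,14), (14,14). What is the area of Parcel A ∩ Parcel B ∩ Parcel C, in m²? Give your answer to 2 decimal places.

The intersection is the polygon with vertices (7,9.889), (9.655,8.414), (8.549,6.991), (7,7.273).
By the shoelace formula its area is 4.73.

4.73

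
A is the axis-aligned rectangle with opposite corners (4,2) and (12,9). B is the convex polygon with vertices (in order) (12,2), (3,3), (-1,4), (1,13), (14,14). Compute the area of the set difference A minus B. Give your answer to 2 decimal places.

|A| = 56, |A∩B| = 52.4444.
|A ∖ B| = |A| − |A∩B| = 56 − 52.4444 = 3.56.

3.56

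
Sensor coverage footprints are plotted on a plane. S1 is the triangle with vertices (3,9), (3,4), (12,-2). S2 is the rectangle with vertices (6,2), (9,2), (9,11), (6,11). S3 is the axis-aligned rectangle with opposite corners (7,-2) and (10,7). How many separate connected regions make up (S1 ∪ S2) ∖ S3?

(S1 ∪ S2) ∖ S3 splits into 2 disjoint pieces (area 29.8333, area 1.1111).

2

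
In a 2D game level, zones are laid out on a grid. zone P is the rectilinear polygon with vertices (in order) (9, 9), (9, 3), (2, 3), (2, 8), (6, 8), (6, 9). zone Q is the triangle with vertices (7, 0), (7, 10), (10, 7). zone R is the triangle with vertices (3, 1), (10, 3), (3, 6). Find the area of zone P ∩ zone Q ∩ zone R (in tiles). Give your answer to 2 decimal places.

The intersection is the polygon with vertices (8.286,3), (7,3), (7,4.286), (8.552,3.621).
By the shoelace formula its area is 1.40.

1.40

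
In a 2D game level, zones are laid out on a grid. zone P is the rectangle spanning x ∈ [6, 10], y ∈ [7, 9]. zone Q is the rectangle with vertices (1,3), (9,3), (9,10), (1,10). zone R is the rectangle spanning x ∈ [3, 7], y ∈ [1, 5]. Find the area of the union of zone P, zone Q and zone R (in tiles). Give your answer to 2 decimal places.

66.00

By inclusion–exclusion:
Individual areas: |zone P| = 8, |zone Q| = 56, |zone R| = 16.
|zone P∩zone Q|: x∈[6,9], y∈[7,9] → 3·2 = 6.
|zone P∩zone R| = 0 (no overlap).
|zone Q∩zone R|: x∈[3,7], y∈[3,5] → 4·2 = 8.
|zone P∩zone Q∩zone R| = 0.
|zone P ∪ zone Q ∪ zone R| = 80 − 14 + 0 = 66.00.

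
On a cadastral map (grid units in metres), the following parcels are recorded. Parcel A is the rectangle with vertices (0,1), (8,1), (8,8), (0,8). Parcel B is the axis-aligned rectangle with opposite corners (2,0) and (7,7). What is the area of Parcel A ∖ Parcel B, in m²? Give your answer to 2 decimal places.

26.00

|Parcel A∩Parcel B|: x∈[2,7], y∈[1,7] → 5·6 = 30.
|Parcel A| = 56.
|Parcel A ∖ Parcel B| = |Parcel A| − |Parcel A∩Parcel B| = 56 − 30 = 26.00.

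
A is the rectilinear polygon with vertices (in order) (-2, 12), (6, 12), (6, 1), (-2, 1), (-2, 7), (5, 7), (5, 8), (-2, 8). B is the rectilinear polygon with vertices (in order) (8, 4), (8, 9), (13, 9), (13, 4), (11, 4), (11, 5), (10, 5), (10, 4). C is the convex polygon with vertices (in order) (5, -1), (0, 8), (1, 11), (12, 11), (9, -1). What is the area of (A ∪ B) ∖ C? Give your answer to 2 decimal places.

|A ∪ B| = 105.
|(A ∪ B) ∩ C| = 54.1667.
|(A ∪ B) ∖ C| = 105 − 54.1667 = 50.83.

50.83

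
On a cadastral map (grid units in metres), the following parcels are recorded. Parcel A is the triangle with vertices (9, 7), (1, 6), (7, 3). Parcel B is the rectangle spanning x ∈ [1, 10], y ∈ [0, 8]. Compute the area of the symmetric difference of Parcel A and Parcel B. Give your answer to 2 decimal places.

|Parcel A| = 15, |Parcel B| = 72, |Parcel A∩Parcel B| = 15.
|Parcel A △ Parcel B| = |Parcel A| + |Parcel B| − 2·|Parcel A∩Parcel B| = 15 + 72 − 30 = 57.00.

57.00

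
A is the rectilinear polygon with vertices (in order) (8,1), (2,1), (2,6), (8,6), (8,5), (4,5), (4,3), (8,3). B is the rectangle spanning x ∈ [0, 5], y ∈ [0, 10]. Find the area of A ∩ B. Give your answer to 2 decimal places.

The intersection is the polygon with vertices (2,1), (2,6), (5,6), (5,5), (4,5), (4,3), (5,3), (5,1).
By the shoelace formula its area is 13.00.

13.00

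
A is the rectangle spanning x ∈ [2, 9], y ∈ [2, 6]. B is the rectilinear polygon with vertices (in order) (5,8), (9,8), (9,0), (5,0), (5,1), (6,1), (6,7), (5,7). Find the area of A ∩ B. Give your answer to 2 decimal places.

12.00

The intersection is the polygon with vertices (9,2), (6,2), (6,6), (9,6).
By the shoelace formula its area is 12.00.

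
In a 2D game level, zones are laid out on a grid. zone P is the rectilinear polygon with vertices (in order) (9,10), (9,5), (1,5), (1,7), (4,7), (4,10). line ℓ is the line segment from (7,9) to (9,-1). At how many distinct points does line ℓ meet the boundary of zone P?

1

The segment meets the boundary at (7.8,5).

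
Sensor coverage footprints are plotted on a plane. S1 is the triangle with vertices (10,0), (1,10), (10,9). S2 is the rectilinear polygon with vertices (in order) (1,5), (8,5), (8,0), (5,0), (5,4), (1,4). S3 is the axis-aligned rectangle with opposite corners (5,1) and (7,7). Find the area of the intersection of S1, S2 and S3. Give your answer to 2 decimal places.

1.25

The intersection is the polygon with vertices (7,5), (7,3.333), (5.5,5).
By the shoelace formula its area is 1.25.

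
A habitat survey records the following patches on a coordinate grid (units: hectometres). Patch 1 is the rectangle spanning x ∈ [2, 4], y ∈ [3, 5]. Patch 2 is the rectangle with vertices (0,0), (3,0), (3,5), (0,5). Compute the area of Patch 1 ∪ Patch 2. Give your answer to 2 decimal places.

By inclusion–exclusion:
Individual areas: |Patch 1| = 4, |Patch 2| = 15.
|Patch 1∩Patch 2|: x∈[2,3], y∈[3,5] → 1·2 = 2.
|Patch 1 ∪ Patch 2| = 19 − 2 = 17.00.

17.00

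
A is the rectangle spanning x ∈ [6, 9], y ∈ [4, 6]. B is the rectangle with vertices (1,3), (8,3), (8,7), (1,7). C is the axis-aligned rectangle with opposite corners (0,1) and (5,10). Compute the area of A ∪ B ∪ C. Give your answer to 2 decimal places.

By inclusion–exclusion:
Individual areas: |A| = 6, |B| = 28, |C| = 45.
|A∩B|: x∈[6,8], y∈[4,6] → 2·2 = 4.
|A∩C| = 0 (no overlap).
|B∩C|: x∈[1,5], y∈[3,7] → 4·4 = 16.
|A∩B∩C| = 0.
|A ∪ B ∪ C| = 79 − 20 + 0 = 59.00.

59.00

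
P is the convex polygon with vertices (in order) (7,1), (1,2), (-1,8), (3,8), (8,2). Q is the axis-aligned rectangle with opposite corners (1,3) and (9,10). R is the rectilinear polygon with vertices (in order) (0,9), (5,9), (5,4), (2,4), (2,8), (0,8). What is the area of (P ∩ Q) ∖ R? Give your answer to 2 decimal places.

10.82

|P ∩ Q| = 20.4167.
|(P ∩ Q) ∩ R| = 9.6.
|(P ∩ Q) ∖ R| = 20.4167 − 9.6 = 10.82.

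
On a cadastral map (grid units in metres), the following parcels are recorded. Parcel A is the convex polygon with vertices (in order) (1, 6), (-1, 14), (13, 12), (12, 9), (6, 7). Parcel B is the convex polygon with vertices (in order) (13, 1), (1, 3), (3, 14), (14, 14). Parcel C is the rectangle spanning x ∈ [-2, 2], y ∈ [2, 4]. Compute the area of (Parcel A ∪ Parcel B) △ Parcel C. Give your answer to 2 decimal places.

162.55

|Parcel A ∪ Parcel B| = 156.537.
|(Parcel A ∪ Parcel B) ∩ Parcel C| = 0.9924.
|(Parcel A ∪ Parcel B) △ Parcel C| = 156.537 + 8 − 1.9848 = 162.55.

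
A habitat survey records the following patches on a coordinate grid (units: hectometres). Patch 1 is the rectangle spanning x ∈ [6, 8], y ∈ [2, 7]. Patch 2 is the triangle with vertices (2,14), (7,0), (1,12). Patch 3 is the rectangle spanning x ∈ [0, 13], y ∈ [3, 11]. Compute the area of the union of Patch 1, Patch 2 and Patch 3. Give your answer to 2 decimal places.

109.89

By inclusion–exclusion:
Individual areas: |Patch 1| = 10, |Patch 2| = 12, |Patch 3| = 104.
|Patch 1∩Patch 2| = 0.1143.
|Patch 1∩Patch 3|: x∈[6,8], y∈[3,7] → 2·4 = 8.
|Patch 2∩Patch 3| = 8.
|Patch 1∩Patch 2∩Patch 3| = 0.
|Patch 1 ∪ Patch 2 ∪ Patch 3| = 126 − 16.1143 + 0 = 109.89.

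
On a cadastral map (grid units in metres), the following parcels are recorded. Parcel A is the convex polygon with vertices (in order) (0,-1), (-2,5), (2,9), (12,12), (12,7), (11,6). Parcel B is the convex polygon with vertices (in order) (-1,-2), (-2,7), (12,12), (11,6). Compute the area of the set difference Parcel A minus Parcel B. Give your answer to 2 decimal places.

5.74

|Parcel A| = 95, |Parcel A∩Parcel B| = 89.2556.
|Parcel A ∖ Parcel B| = |Parcel A| − |Parcel A∩Parcel B| = 95 − 89.2556 = 5.74.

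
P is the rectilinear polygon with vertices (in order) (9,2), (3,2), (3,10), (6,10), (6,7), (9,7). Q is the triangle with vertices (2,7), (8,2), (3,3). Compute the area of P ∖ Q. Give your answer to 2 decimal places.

31.08

|P| = 39, |P∩Q| = 7.9167.
|P ∖ Q| = |P| − |P∩Q| = 39 − 7.9167 = 31.08.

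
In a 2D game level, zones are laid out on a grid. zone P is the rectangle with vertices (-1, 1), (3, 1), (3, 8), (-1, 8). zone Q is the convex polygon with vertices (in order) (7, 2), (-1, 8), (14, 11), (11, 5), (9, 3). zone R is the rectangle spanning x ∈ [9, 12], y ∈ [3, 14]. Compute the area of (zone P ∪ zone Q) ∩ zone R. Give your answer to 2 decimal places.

The region (zone P ∪ zone Q) ∩ zone R is the polygon with vertices (12,10.6), (12,7), (11,5), (9,3), (9,10).
By the shoelace formula its area is 16.90.

16.90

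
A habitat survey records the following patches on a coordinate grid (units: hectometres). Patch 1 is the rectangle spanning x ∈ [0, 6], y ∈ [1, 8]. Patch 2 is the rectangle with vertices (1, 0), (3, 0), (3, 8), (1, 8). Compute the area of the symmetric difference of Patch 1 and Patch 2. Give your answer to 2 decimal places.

|Patch 1∩Patch 2|: x∈[1,3], y∈[1,8] → 2·7 = 14.
|Patch 1 △ Patch 2| = |Patch 1| + |Patch 2| − 2·|Patch 1∩Patch 2| = 42 + 16 − 28 = 30.00.

30.00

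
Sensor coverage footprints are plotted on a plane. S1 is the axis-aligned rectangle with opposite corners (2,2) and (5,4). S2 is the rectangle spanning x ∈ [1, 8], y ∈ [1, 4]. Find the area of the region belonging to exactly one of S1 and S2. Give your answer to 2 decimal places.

|S1∩S2|: x∈[2,5], y∈[2,4] → 3·2 = 6.
|S1 △ S2| = |S1| + |S2| − 2·|S1∩S2| = 6 + 21 − 12 = 15.00.

15.00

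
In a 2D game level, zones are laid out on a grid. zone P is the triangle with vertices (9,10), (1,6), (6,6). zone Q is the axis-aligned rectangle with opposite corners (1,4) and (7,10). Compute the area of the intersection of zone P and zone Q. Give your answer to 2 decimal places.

8.33

The intersection is the polygon with vertices (7,9), (7,7.333), (6,6), (1,6).
By the shoelace formula its area is 8.33.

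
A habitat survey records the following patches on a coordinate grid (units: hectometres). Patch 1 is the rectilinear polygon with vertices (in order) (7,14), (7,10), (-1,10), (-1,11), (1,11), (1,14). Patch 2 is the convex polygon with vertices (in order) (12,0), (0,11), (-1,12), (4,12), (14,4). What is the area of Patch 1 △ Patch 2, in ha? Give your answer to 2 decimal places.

66.59

|Patch 1| = 26, |Patch 2| = 58.5, |Patch 1∩Patch 2| = 8.9545.
|Patch 1 △ Patch 2| = |Patch 1| + |Patch 2| − 2·|Patch 1∩Patch 2| = 26 + 58.5 − 17.9091 = 66.59.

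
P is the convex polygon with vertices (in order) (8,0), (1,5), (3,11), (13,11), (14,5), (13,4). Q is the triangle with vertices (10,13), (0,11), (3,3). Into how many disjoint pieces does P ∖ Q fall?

P ∖ Q splits into 2 disjoint pieces (area 72.2476, area 1.8651).

2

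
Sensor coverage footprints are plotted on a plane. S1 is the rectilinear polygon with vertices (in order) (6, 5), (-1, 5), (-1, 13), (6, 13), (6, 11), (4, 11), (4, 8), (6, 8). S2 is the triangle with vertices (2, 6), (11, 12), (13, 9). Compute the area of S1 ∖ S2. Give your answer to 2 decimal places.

|S1| = 50, |S1∩S2| = 2.8182.
|S1 ∖ S2| = |S1| − |S1∩S2| = 50 − 2.8182 = 47.18.

47.18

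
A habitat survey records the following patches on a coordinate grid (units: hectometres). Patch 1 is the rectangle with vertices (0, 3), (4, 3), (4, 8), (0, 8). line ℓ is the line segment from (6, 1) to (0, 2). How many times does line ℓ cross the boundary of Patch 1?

The segment lies entirely outside Patch 1 and never meets its boundary.

0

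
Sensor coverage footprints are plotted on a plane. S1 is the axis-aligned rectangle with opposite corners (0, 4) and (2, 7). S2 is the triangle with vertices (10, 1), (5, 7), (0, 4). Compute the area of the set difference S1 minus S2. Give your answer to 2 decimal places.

|S1| = 6, |S1∩S2| = 1.2.
|S1 ∖ S2| = |S1| − |S1∩S2| = 6 − 1.2 = 4.80.

4.80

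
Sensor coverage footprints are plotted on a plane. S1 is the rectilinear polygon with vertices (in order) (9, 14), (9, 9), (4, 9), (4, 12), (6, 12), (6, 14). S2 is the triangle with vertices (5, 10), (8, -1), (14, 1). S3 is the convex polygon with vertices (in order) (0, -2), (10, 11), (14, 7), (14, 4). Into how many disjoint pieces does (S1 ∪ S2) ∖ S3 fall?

2

(S1 ∪ S2) ∖ S3 splits into 2 disjoint pieces (area 23.9787, area 13.8558).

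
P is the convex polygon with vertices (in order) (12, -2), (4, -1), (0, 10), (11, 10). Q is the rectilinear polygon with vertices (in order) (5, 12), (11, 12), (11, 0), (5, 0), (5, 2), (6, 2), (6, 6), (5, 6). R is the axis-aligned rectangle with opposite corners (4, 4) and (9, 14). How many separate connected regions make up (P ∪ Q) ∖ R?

1

(P ∪ Q) ∖ R is a single connected region.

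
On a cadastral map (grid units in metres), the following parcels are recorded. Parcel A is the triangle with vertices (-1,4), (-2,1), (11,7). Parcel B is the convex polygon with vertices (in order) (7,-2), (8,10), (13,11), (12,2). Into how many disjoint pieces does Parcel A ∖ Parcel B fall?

1

Parcel A ∖ Parcel B is a single connected region.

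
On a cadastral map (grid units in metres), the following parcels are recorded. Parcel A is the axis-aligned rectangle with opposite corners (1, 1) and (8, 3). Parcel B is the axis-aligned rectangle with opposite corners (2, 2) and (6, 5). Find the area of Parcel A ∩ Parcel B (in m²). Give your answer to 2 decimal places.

|Parcel A∩Parcel B|: x∈[2,6], y∈[2,3] → 4·1 = 4.

4.00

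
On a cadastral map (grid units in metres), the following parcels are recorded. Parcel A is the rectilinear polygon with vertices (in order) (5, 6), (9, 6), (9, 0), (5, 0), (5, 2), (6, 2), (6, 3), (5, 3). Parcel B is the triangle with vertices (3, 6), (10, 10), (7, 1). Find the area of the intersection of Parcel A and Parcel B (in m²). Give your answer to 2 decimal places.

11.44

The intersection is the polygon with vertices (8.667,6), (7,1), (6,2.25), (6,3), (5.4,3), (5,3.5), (5,6).
By the shoelace formula its area is 11.44.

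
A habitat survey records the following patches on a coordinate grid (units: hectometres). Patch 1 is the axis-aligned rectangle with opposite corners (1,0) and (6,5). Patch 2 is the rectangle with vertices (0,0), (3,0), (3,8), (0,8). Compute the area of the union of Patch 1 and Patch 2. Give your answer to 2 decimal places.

39.00

By inclusion–exclusion:
Individual areas: |Patch 1| = 25, |Patch 2| = 24.
|Patch 1∩Patch 2|: x∈[1,3], y∈[0,5] → 2·5 = 10.
|Patch 1 ∪ Patch 2| = 49 − 10 = 39.00.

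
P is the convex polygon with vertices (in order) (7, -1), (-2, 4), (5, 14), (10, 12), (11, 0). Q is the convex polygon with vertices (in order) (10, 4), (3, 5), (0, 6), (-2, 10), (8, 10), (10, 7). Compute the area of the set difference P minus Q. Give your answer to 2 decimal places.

|P| = 122.5, |P∩Q| = 45.65.
|P ∖ Q| = |P| − |P∩Q| = 122.5 − 45.65 = 76.85.

76.85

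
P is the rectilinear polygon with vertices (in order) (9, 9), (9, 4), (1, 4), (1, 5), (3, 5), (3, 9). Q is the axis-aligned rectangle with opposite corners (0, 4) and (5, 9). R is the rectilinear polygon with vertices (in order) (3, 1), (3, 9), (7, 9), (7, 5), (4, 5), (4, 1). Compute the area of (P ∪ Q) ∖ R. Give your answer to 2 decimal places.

|P ∪ Q| = 45.
|(P ∪ Q) ∩ R| = 17.
|(P ∪ Q) ∖ R| = 45 − 17 = 28.00.

28.00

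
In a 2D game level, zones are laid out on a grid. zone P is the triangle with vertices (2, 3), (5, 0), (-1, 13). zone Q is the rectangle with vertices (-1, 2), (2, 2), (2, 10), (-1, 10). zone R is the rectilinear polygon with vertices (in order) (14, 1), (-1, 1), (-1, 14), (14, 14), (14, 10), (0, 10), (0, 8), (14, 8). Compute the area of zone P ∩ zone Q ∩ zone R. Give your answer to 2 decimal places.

3.25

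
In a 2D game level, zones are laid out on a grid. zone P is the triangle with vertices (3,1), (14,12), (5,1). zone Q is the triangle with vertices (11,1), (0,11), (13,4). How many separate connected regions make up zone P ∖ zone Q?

2

zone P ∖ zone Q splits into 2 disjoint pieces (area 5.8542, area 2.9905).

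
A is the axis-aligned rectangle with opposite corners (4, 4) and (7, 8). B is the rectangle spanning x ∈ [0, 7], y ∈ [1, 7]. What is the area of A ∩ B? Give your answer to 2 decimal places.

9.00

|A∩B|: x∈[4,7], y∈[4,7] → 3·3 = 9.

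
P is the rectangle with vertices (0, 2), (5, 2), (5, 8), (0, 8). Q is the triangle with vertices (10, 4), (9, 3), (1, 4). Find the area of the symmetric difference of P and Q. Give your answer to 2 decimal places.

32.50

|P| = 30, |Q| = 4.5, |P∩Q| = 1.
|P △ Q| = |P| + |Q| − 2·|P∩Q| = 30 + 4.5 − 2 = 32.50.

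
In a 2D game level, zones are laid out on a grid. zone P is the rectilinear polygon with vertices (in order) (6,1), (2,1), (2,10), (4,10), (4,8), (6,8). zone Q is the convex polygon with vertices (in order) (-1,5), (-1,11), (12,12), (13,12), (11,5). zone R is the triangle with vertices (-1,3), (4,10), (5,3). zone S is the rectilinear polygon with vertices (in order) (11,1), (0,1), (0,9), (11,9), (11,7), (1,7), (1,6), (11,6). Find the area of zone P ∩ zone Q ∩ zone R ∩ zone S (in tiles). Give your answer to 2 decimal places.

5.84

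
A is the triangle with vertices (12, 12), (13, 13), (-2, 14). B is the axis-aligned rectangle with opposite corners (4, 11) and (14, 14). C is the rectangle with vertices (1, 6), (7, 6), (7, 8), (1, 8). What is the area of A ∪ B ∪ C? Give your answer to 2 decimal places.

43.37

By inclusion–exclusion:
Individual areas: |A| = 8, |B| = 30, |C| = 12.
|A∩B| = 6.6286.
|A∩C| = 0.
|B∩C| = 0 (no overlap).
|A∩B∩C| = 0.
|A ∪ B ∪ C| = 50 − 6.6286 + 0 = 43.37.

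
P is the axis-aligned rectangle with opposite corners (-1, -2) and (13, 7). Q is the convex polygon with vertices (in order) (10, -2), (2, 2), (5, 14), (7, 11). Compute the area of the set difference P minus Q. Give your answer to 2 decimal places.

82.47

|P| = 126, |P∩Q| = 43.5288.
|P ∖ Q| = |P| − |P∩Q| = 126 − 43.5288 = 82.47.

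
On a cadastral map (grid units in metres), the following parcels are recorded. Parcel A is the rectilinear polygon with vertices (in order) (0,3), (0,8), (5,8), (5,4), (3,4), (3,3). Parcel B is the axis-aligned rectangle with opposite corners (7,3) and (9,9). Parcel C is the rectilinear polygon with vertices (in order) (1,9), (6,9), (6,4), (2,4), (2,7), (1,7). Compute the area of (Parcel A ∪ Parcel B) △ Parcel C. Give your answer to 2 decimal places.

|Parcel A ∪ Parcel B| = 35.
|(Parcel A ∪ Parcel B) ∩ Parcel C| = 13.
|(Parcel A ∪ Parcel B) △ Parcel C| = 35 + 22 − 26 = 31.00.

31.00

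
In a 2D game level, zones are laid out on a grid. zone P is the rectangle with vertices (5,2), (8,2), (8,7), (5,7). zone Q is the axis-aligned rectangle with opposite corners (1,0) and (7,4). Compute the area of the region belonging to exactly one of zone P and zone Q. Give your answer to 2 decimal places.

31.00

|zone P∩zone Q|: x∈[5,7], y∈[2,4] → 2·2 = 4.
|zone P △ zone Q| = |zone P| + |zone Q| − 2·|zone P∩zone Q| = 15 + 24 − 8 = 31.00.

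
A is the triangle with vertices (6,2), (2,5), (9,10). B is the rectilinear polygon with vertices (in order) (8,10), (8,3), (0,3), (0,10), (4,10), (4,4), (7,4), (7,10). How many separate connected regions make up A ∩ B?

2

A ∩ B splits into 2 disjoint pieces (area 5.3244, area 2.9286).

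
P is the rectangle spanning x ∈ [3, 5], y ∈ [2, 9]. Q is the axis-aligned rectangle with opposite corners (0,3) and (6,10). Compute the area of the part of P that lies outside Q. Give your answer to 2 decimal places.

|P∩Q|: x∈[3,5], y∈[3,9] → 2·6 = 12.
|P| = 14.
|P ∖ Q| = |P| − |P∩Q| = 14 − 12 = 2.00.

2.00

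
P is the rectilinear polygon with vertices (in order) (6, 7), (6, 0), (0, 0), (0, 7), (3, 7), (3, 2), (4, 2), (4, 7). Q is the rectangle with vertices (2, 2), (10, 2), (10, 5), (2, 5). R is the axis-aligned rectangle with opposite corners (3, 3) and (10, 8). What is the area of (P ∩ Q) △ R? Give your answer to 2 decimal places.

|P ∩ Q| = 9.
|(P ∩ Q) ∩ R| = 4.
|(P ∩ Q) △ R| = 9 + 35 − 8 = 36.00.

36.00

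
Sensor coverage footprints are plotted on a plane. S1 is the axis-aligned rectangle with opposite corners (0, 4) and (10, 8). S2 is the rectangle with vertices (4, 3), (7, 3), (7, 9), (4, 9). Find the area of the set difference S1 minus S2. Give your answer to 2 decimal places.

28.00

|S1∩S2|: x∈[4,7], y∈[4,8] → 3·4 = 12.
|S1| = 40.
|S1 ∖ S2| = |S1| − |S1∩S2| = 40 − 12 = 28.00.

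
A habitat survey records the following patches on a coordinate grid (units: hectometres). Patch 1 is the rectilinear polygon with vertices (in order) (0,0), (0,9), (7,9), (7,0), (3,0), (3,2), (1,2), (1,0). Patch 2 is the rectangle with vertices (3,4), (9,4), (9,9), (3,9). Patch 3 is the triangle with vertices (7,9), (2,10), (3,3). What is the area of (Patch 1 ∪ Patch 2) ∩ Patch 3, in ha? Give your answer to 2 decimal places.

14.57

The region (Patch 1 ∪ Patch 2) ∩ Patch 3 is the polygon with vertices (3,9), (7,9), (3,3), (2.143,9).
By the shoelace formula its area is 14.57.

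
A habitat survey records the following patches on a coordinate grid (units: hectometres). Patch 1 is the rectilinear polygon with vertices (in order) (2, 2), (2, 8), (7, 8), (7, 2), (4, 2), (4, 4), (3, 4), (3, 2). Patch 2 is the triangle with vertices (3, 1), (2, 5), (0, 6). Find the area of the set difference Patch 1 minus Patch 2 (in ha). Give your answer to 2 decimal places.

|Patch 1| = 28, |Patch 1∩Patch 2| = 0.9917.
|Patch 1 ∖ Patch 2| = |Patch 1| − |Patch 1∩Patch 2| = 28 − 0.9917 = 27.01.

27.01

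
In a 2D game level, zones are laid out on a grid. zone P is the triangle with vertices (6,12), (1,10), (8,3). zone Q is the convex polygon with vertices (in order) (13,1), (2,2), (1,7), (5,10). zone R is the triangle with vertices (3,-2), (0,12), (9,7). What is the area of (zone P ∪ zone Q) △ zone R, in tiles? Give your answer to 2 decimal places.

|zone P ∪ zone Q| = 67.4378.
|(zone P ∪ zone Q) ∩ zone R| = 41.8485.
|(zone P ∪ zone Q) △ zone R| = 67.4378 + 55.5 − 83.6971 = 39.24.

39.24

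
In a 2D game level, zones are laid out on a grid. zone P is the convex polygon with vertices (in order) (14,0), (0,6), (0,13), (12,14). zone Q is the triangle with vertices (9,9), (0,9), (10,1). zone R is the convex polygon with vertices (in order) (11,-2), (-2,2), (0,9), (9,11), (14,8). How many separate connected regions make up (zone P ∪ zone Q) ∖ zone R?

2

(zone P ∪ zone Q) ∖ zone R splits into 2 disjoint pieces (area 43.5, area 5.4096).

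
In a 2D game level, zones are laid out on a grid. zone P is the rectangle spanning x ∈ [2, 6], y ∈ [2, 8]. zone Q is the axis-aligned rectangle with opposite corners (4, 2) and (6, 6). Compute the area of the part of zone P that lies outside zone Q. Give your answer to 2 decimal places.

16.00

|zone P∩zone Q|: x∈[4,6], y∈[2,6] → 2·4 = 8.
|zone P| = 24.
|zone P ∖ zone Q| = |zone P| − |zone P∩zone Q| = 24 − 8 = 16.00.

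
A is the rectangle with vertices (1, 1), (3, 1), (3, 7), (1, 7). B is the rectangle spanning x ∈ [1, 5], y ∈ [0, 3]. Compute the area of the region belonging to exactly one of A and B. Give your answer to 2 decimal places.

|A∩B|: x∈[1,3], y∈[1,3] → 2·2 = 4.
|A △ B| = |A| + |B| − 2·|A∩B| = 12 + 12 − 8 = 16.00.

16.00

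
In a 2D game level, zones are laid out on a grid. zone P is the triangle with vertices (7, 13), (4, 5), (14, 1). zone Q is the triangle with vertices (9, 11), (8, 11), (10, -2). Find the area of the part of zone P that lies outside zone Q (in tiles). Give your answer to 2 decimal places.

|zone P| = 46, |zone P∩zone Q| = 4.9196.
|zone P ∖ zone Q| = |zone P| − |zone P∩zone Q| = 46 − 4.9196 = 41.08.

41.08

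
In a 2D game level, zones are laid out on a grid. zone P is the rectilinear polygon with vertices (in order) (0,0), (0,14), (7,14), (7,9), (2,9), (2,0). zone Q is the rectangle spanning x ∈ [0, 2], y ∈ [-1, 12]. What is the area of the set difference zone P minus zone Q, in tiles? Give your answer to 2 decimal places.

|zone P| = 53, |zone P∩zone Q| = 24.
|zone P ∖ zone Q| = |zone P| − |zone P∩zone Q| = 53 − 24 = 29.00.

29.00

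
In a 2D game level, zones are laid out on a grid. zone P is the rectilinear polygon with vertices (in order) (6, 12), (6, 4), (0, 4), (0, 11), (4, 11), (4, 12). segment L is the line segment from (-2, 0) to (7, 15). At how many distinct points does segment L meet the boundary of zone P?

The segment meets the boundary at (5.2,12), (0.4,4).

2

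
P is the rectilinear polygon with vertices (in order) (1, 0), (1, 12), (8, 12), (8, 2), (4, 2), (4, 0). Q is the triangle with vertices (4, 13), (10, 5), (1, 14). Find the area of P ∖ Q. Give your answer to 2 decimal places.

70.54

|P| = 76, |P∩Q| = 5.4583.
|P ∖ Q| = |P| − |P∩Q| = 76 − 5.4583 = 70.54.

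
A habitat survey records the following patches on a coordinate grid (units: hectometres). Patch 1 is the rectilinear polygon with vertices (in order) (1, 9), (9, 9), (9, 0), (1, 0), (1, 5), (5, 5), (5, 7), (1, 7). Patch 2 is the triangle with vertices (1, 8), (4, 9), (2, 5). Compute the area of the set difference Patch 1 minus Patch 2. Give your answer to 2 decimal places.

|Patch 1| = 64, |Patch 1∩Patch 2| = 3.3333.
|Patch 1 ∖ Patch 2| = |Patch 1| − |Patch 1∩Patch 2| = 64 − 3.3333 = 60.67.

60.67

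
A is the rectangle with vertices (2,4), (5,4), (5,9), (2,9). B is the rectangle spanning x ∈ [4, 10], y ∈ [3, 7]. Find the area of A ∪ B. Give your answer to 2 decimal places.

36.00

By inclusion–exclusion:
Individual areas: |A| = 15, |B| = 24.
|A∩B|: x∈[4,5], y∈[4,7] → 1·3 = 3.
|A ∪ B| = 39 − 3 = 36.00.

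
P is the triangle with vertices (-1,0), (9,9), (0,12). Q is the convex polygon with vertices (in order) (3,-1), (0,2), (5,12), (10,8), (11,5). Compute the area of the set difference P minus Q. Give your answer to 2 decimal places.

|P| = 55.5, |P∩Q| = 28.1719.
|P ∖ Q| = |P| − |P∩Q| = 55.5 − 28.1719 = 27.33.

27.33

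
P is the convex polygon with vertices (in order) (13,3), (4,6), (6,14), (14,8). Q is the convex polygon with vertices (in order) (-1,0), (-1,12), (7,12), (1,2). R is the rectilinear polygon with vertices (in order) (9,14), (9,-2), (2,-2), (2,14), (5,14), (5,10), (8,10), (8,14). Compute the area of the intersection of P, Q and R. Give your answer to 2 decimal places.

0.91

The intersection is the polygon with vertices (4.429,7.714), (5,10), (5.8,10).
By the shoelace formula its area is 0.91.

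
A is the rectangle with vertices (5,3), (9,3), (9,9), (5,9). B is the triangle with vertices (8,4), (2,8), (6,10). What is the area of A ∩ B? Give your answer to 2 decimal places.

The intersection is the polygon with vertices (5,9), (6.333,9), (8,4), (5,6).
By the shoelace formula its area is 7.83.

7.83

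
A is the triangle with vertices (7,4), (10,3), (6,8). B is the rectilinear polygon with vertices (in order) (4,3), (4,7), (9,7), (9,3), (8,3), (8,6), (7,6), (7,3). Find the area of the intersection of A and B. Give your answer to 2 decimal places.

2.70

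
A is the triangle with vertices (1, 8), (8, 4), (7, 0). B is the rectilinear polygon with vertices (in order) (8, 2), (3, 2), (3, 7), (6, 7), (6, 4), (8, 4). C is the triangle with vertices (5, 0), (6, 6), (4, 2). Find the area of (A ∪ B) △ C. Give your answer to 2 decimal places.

22.33

|A ∪ B| = 23.6667.
|(A ∪ B) ∩ C| = 2.6667.
|(A ∪ B) △ C| = 23.6667 + 4 − 5.3333 = 22.33.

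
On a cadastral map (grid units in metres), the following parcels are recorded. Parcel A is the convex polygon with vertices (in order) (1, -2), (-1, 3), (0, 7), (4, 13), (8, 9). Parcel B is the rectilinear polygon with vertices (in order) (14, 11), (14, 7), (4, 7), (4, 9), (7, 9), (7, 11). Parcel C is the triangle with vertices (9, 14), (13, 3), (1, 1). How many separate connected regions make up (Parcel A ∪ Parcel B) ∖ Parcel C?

(Parcel A ∪ Parcel B) ∖ Parcel C splits into 3 disjoint pieces (area 46.5605, area 0.0192, area 12.7273).

3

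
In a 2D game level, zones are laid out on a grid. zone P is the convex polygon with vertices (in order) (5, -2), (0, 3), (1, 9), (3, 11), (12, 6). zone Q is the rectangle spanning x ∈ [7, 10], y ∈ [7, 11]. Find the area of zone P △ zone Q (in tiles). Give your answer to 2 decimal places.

|zone P| = 86, |zone Q| = 12, |zone P∩zone Q| = 2.8333.
|zone P △ zone Q| = |zone P| + |zone Q| − 2·|zone P∩zone Q| = 86 + 12 − 5.6667 = 92.33.

92.33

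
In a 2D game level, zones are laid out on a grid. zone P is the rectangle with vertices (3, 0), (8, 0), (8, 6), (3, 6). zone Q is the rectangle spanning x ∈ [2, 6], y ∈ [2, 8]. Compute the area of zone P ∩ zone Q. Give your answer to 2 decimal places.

12.00

|zone P∩zone Q|: x∈[3,6], y∈[2,6] → 3·4 = 12.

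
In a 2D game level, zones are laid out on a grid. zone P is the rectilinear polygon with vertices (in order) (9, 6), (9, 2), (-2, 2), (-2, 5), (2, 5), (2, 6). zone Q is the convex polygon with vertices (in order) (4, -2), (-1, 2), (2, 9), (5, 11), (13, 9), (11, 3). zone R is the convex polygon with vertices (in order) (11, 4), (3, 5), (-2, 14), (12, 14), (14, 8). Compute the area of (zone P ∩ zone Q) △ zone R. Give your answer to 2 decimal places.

|zone P ∩ zone Q| = 35.0714.
|(zone P ∩ zone Q) ∩ zone R| = 8.5278.
|(zone P ∩ zone Q) △ zone R| = 35.0714 + 116.5 − 17.0556 = 134.52.

134.52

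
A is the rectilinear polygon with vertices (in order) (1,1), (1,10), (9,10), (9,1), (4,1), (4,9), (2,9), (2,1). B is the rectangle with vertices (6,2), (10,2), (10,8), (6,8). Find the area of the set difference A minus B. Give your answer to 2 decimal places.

38.00

|A| = 56, |A∩B| = 18.
|A ∖ B| = |A| − |A∩B| = 56 − 18 = 38.00.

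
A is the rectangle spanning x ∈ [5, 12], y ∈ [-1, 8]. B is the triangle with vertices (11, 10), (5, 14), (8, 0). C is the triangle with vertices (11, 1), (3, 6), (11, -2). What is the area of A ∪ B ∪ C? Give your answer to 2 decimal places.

83.79

By inclusion–exclusion:
Individual areas: |A| = 63, |B| = 36, |C| = 12.
|A∩B| = 16.4571.
|A∩C| = 10.75.
|B∩C| = 1.8149.
|A∩B∩C| = 1.8149.
|A ∪ B ∪ C| = 111 − 29.022 + 1.8149 = 83.79.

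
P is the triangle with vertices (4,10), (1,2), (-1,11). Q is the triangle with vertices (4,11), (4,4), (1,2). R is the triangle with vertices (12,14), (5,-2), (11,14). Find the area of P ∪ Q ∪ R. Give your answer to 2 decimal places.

By inclusion–exclusion:
Individual areas: |P| = 21.5, |Q| = 10.5, |R| = 8.
|P∩Q| = 1.3438.
|P∩R| = 0.
|Q∩R| = 0.
|P∩Q∩R| = 0.
|P ∪ Q ∪ R| = 40 − 1.3438 + 0 = 38.66.

38.66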